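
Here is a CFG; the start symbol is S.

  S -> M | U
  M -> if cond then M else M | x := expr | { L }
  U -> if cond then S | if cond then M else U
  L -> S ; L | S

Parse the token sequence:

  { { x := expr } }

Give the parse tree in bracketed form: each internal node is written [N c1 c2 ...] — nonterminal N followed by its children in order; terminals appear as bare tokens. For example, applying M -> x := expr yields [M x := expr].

[S [M { [L [S [M { [L [S [M x := expr]]] }]]] }]]

S
M
{ L }
{ S }
{ M }
{ { L } }
{ { S } }
{ { M } }
{ { x := expr } }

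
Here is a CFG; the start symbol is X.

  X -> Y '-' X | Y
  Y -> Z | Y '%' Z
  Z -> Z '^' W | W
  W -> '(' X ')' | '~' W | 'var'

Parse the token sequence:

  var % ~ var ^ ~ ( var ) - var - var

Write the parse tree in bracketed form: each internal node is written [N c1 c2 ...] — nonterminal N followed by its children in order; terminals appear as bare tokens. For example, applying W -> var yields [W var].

[X [Y [Y [Z [W var]]] % [Z [Z [W ~ [W var]]] ^ [W ~ [W ( [X [Y [Z [W var]]]] )]]]] - [X [Y [Z [W var]]] - [X [Y [Z [W var]]]]]]

X
Y - X
Y % Z - X
Z % Z - X
W % Z - X
var % Z - X
var % Z ^ W - X
var % W ^ W - X
var % ~ W ^ W - X
var % ~ var ^ W - X
var % ~ var ^ ~ W - X
var % ~ var ^ ~ ( X ) - X
var % ~ var ^ ~ ( Y ) - X
var % ~ var ^ ~ ( Z ) - X
var % ~ var ^ ~ ( W ) - X
var % ~ var ^ ~ ( var ) - X
var % ~ var ^ ~ ( var ) - Y - X
var % ~ var ^ ~ ( var ) - Z - X
var % ~ var ^ ~ ( var ) - W - X
var % ~ var ^ ~ ( var ) - var - X
var % ~ var ^ ~ ( var ) - var - Y
var % ~ var ^ ~ ( var ) - var - Z
var % ~ var ^ ~ ( var ) - var - W
var % ~ var ^ ~ ( var ) - var - var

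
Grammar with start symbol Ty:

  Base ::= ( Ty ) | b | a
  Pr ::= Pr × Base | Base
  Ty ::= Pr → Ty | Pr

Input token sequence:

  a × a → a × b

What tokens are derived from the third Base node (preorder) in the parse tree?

a

[Ty [Pr [Pr [Base a]] × [Base a]] → [Ty [Pr [Pr [Base a]] × [Base b]]]]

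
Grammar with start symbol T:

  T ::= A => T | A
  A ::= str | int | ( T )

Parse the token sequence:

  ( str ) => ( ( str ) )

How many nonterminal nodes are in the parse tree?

10

[T [A ( [T [A str]] )] => [T [A ( [T [A ( [T [A str]] )]] )]]]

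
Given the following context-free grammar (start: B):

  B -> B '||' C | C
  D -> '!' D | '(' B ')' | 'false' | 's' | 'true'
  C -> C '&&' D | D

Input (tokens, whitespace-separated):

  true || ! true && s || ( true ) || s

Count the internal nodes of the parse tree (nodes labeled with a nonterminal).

[B [B [B [B [C [D true]]] || [C [C [D ! [D true]]] && [D s]]] || [C [D ( [B [C [D true]]] )]]] || [C [D s]]]

18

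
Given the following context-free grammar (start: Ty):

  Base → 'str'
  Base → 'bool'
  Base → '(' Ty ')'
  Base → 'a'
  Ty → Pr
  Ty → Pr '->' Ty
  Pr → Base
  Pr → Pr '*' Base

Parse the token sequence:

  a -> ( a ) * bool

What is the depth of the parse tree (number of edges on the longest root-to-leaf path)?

8

[Ty [Pr [Base a]] -> [Ty [Pr [Pr [Base ( [Ty [Pr [Base a]]] )]] * [Base bool]]]]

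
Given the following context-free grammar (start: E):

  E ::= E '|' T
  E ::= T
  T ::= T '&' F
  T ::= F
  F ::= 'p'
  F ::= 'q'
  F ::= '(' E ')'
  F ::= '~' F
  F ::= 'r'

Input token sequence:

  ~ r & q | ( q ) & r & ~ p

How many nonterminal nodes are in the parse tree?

[E [E [T [T [F ~ [F r]]] & [F q]]] | [T [T [T [F ( [E [T [F q]]] )]] & [F r]] & [F ~ [F p]]]]

17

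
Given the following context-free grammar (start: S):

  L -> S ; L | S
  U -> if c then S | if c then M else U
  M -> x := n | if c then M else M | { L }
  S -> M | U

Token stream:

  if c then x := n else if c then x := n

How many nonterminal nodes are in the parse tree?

[S [U if c then [M x := n] else [U if c then [S [M x := n]]]]]

6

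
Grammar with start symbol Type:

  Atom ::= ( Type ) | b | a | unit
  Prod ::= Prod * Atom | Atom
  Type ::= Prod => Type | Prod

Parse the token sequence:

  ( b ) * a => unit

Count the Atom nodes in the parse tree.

[Type [Prod [Prod [Atom ( [Type [Prod [Atom b]]] )]] * [Atom a]] => [Type [Prod [Atom unit]]]]

4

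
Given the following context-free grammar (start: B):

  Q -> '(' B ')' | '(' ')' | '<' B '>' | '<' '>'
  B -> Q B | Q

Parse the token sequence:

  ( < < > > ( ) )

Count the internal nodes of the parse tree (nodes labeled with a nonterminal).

[B [Q ( [B [Q < [B [Q < >]] >] [B [Q ( )]]] )]]

8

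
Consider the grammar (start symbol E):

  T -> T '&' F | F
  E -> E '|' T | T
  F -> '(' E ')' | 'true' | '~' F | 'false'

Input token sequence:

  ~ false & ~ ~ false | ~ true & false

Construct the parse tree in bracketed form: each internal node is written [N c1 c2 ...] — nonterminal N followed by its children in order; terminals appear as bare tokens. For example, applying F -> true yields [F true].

E
E | T
T | T
T & F | T
F & F | T
~ F & F | T
~ false & F | T
~ false & ~ F | T
~ false & ~ ~ F | T
~ false & ~ ~ false | T
~ false & ~ ~ false | T & F
~ false & ~ ~ false | F & F
~ false & ~ ~ false | ~ F & F
~ false & ~ ~ false | ~ true & F
~ false & ~ ~ false | ~ true & false

[E [E [T [T [F ~ [F false]]] & [F ~ [F ~ [F false]]]]] | [T [T [F ~ [F true]]] & [F false]]]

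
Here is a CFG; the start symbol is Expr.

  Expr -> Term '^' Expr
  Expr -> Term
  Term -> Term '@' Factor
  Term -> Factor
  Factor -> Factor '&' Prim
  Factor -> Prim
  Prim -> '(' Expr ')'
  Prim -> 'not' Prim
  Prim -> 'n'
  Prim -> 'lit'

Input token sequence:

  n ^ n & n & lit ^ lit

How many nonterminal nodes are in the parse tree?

[Expr [Term [Factor [Prim n]]] ^ [Expr [Term [Factor [Factor [Factor [Prim n]] & [Prim n]] & [Prim lit]]] ^ [Expr [Term [Factor [Prim lit]]]]]]

16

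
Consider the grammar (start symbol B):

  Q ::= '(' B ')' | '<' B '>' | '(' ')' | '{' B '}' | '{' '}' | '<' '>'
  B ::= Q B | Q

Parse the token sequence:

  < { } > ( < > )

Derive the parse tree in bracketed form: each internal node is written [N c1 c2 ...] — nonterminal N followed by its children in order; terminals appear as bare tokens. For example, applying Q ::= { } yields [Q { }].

B
Q B
< B > B
< Q > B
< { } > B
< { } > Q
< { } > ( B )
< { } > ( Q )
< { } > ( < > )

[B [Q < [B [Q { }]] >] [B [Q ( [B [Q < >]] )]]]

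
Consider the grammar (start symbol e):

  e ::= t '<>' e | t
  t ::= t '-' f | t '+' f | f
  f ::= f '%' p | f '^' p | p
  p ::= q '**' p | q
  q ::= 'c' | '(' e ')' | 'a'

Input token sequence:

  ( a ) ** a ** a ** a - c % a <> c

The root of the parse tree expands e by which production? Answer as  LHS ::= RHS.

[e [t [t [f [p [q ( [e [t [f [p [q a]]]]] )] ** [p [q a] ** [p [q a] ** [p [q a]]]]]]] - [f [f [p [q c]]] % [p [q a]]]] <> [e [t [f [p [q c]]]]]]

e ::= t '<>' e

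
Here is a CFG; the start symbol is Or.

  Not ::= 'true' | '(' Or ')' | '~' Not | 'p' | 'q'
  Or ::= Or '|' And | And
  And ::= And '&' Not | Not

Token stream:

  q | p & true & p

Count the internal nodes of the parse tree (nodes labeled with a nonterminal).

10

[Or [Or [And [Not q]]] | [And [And [And [Not p]] & [Not true]] & [Not p]]]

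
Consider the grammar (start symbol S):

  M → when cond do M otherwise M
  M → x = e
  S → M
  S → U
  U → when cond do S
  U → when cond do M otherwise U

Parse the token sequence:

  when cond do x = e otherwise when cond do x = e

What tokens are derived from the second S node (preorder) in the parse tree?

x = e

[S [U when cond do [M x = e] otherwise [U when cond do [S [M x = e]]]]]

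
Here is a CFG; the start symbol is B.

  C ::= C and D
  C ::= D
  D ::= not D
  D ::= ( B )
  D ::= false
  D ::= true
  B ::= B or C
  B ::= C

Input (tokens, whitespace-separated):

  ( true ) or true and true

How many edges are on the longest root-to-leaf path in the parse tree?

7

[B [B [C [D ( [B [C [D true]]] )]]] or [C [C [D true]] and [D true]]]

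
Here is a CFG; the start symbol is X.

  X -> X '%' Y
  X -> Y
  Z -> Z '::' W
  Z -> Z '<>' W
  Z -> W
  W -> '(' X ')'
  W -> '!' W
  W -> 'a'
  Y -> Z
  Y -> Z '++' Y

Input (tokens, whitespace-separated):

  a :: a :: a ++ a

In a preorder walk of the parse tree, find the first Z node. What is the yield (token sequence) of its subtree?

[X [Y [Z [Z [Z [W a]] :: [W a]] :: [W a]] ++ [Y [Z [W a]]]]]

a :: a :: a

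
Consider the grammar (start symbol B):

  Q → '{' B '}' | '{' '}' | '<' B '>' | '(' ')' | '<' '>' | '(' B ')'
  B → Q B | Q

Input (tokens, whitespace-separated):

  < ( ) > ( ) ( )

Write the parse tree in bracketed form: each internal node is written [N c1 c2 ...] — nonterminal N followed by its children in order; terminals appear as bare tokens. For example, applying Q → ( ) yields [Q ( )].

B
Q B
< B > B
< Q > B
< ( ) > B
< ( ) > Q B
< ( ) > ( ) B
< ( ) > ( ) Q
< ( ) > ( ) ( )

[B [Q < [B [Q ( )]] >] [B [Q ( )] [B [Q ( )]]]]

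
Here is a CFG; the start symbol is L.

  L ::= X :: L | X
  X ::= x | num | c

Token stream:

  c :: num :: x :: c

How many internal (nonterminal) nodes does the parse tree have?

8

[L [X c] :: [L [X num] :: [L [X x] :: [L [X c]]]]]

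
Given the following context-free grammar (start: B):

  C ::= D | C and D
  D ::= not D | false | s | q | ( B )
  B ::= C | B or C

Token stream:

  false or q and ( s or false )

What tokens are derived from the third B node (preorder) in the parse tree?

[B [B [C [D false]]] or [C [C [D q]] and [D ( [B [B [C [D s]]] or [C [D false]]] )]]]

s or false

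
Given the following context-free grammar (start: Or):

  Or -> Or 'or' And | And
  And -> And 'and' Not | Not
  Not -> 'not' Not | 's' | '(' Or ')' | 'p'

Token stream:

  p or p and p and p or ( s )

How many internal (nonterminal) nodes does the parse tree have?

[Or [Or [Or [And [Not p]]] or [And [And [And [Not p]] and [Not p]] and [Not p]]] or [And [Not ( [Or [And [Not s]]] )]]]

16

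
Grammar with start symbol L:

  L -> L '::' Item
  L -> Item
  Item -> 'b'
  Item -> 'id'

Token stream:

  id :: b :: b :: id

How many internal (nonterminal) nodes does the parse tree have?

[L [L [L [L [Item id]] :: [Item b]] :: [Item b]] :: [Item id]]

8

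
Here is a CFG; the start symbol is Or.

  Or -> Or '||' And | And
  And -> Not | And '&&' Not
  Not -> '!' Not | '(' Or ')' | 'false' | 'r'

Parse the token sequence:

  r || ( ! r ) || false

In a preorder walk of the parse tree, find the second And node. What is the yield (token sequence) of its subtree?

[Or [Or [Or [And [Not r]]] || [And [Not ( [Or [And [Not ! [Not r]]]] )]]] || [And [Not false]]]

( ! r )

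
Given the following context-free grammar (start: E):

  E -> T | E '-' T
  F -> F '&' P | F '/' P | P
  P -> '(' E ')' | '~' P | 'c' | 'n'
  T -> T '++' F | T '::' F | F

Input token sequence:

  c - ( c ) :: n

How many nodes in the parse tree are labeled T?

[E [E [T [F [P c]]]] - [T [T [F [P ( [E [T [F [P c]]]] )]]] :: [F [P n]]]]

4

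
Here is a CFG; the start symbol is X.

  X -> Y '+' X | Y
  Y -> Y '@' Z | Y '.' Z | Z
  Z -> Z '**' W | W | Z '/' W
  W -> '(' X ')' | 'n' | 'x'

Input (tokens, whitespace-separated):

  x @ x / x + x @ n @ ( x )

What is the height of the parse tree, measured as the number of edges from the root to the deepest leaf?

[X [Y [Y [Z [W x]]] @ [Z [Z [W x]] / [W x]]] + [X [Y [Y [Y [Z [W x]]] @ [Z [W n]]] @ [Z [W ( [X [Y [Z [W x]]]] )]]]]]

9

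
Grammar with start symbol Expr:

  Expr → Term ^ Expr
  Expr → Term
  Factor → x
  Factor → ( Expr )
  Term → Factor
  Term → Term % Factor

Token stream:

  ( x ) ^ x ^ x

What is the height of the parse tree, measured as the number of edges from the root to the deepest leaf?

6

[Expr [Term [Factor ( [Expr [Term [Factor x]]] )]] ^ [Expr [Term [Factor x]] ^ [Expr [Term [Factor x]]]]]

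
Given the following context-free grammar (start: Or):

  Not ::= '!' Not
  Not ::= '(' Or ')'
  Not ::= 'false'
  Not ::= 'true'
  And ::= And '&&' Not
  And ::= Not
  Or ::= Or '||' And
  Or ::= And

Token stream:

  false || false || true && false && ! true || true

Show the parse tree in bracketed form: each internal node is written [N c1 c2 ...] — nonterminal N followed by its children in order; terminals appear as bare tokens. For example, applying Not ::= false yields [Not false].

[Or [Or [Or [Or [And [Not false]]] || [And [Not false]]] || [And [And [And [Not true]] && [Not false]] && [Not ! [Not true]]]] || [And [Not true]]]

Or
Or || And
Or || And || And
Or || And || And || And
And || And || And || And
Not || And || And || And
false || And || And || And
false || Not || And || And
false || false || And || And
false || false || And && Not || And
false || false || And && Not && Not || And
false || false || Not && Not && Not || And
false || false || true && Not && Not || And
false || false || true && false && Not || And
false || false || true && false && ! Not || And
false || false || true && false && ! true || And
false || false || true && false && ! true || Not
false || false || true && false && ! true || true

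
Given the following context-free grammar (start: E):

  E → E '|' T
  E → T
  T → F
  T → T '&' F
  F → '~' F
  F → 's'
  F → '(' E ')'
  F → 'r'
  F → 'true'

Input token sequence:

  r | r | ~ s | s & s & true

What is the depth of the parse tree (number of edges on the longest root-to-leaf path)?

[E [E [E [E [T [F r]]] | [T [F r]]] | [T [F ~ [F s]]]] | [T [T [T [F s]] & [F s]] & [F true]]]

6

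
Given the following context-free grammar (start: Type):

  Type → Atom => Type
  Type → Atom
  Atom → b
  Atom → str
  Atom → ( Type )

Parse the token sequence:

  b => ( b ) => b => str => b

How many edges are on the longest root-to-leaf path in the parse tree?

6

[Type [Atom b] => [Type [Atom ( [Type [Atom b]] )] => [Type [Atom b] => [Type [Atom str] => [Type [Atom b]]]]]]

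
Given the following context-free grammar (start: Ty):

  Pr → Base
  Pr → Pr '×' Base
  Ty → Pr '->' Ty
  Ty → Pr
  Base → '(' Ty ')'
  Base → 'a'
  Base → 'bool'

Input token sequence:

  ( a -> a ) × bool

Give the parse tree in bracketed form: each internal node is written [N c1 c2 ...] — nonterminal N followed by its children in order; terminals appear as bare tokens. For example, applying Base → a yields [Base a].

[Ty [Pr [Pr [Base ( [Ty [Pr [Base a]] -> [Ty [Pr [Base a]]]] )]] × [Base bool]]]

Ty
Pr
Pr × Base
Base × Base
( Ty ) × Base
( Pr -> Ty ) × Base
( Base -> Ty ) × Base
( a -> Ty ) × Base
( a -> Pr ) × Base
( a -> Base ) × Base
( a -> a ) × Base
( a -> a ) × bool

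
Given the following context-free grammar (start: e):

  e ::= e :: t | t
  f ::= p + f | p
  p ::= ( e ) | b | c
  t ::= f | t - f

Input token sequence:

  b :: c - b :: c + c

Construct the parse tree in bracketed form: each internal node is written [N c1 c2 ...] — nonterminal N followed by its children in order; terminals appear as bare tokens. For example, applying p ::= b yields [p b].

[e [e [e [t [f [p b]]]] :: [t [t [f [p c]]] - [f [p b]]]] :: [t [f [p c] + [f [p c]]]]]

e
e :: t
e :: t :: t
t :: t :: t
f :: t :: t
p :: t :: t
b :: t :: t
b :: t - f :: t
b :: f - f :: t
b :: p - f :: t
b :: c - f :: t
b :: c - p :: t
b :: c - b :: t
b :: c - b :: f
b :: c - b :: p + f
b :: c - b :: c + f
b :: c - b :: c + p
b :: c - b :: c + c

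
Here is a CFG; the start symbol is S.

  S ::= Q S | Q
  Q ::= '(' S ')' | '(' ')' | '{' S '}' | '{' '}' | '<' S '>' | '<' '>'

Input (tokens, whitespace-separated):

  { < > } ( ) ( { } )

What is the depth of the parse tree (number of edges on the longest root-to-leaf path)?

6

[S [Q { [S [Q < >]] }] [S [Q ( )] [S [Q ( [S [Q { }]] )]]]]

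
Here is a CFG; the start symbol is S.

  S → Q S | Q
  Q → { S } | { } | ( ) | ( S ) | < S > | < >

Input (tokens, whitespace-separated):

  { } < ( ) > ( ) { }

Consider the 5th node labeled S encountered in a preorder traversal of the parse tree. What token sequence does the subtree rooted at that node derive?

[S [Q { }] [S [Q < [S [Q ( )]] >] [S [Q ( )] [S [Q { }]]]]]

{ }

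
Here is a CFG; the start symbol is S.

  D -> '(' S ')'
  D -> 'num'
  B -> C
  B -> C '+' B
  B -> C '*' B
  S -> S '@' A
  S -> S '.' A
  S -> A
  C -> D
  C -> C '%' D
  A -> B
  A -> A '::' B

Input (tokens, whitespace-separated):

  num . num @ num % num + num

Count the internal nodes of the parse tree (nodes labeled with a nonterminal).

[S [S [S [A [B [C [D num]]]]] . [A [B [C [D num]]]]] @ [A [B [C [C [D num]] % [D num]] + [B [C [D num]]]]]]

20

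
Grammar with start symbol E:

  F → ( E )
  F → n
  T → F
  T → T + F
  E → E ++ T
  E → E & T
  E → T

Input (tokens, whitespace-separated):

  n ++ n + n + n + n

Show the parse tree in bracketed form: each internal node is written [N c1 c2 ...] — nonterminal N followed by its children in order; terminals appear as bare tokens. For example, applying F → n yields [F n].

[E [E [T [F n]]] ++ [T [T [T [T [F n]] + [F n]] + [F n]] + [F n]]]

E
E ++ T
T ++ T
F ++ T
n ++ T
n ++ T + F
n ++ T + F + F
n ++ T + F + F + F
n ++ F + F + F + F
n ++ n + F + F + F
n ++ n + n + F + F
n ++ n + n + n + F
n ++ n + n + n + n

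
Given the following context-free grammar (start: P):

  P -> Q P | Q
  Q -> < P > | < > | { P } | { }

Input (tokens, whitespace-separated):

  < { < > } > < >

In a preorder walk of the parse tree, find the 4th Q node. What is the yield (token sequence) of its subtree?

< >

[P [Q < [P [Q { [P [Q < >]] }]] >] [P [Q < >]]]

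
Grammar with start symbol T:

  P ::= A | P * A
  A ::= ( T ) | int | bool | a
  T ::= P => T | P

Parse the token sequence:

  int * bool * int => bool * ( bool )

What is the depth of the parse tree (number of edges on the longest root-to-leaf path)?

7

[T [P [P [P [A int]] * [A bool]] * [A int]] => [T [P [P [A bool]] * [A ( [T [P [A bool]]] )]]]]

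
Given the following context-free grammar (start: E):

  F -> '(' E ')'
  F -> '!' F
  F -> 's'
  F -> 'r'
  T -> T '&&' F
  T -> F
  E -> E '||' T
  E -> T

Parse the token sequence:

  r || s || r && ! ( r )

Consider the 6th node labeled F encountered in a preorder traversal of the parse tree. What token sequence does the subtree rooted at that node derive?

r

[E [E [E [T [F r]]] || [T [F s]]] || [T [T [F r]] && [F ! [F ( [E [T [F r]]] )]]]]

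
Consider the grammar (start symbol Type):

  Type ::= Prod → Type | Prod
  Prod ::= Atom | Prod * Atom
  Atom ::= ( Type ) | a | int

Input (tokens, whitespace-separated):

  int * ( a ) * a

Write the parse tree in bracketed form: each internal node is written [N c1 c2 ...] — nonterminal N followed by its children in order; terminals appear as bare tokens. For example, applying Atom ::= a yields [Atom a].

Type
Prod
Prod * Atom
Prod * Atom * Atom
Atom * Atom * Atom
int * Atom * Atom
int * ( Type ) * Atom
int * ( Prod ) * Atom
int * ( Atom ) * Atom
int * ( a ) * Atom
int * ( a ) * a

[Type [Prod [Prod [Prod [Atom int]] * [Atom ( [Type [Prod [Atom a]]] )]] * [Atom a]]]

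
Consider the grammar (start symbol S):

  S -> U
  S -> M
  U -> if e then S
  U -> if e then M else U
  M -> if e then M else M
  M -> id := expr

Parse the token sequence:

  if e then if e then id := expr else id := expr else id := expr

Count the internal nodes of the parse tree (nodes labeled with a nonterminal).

[S [M if e then [M if e then [M id := expr] else [M id := expr]] else [M id := expr]]]

6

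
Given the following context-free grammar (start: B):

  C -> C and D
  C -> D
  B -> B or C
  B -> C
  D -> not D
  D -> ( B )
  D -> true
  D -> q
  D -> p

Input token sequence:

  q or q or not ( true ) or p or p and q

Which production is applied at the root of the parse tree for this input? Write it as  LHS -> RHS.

B -> B or C

[B [B [B [B [B [C [D q]]] or [C [D q]]] or [C [D not [D ( [B [C [D true]]] )]]]] or [C [D p]]] or [C [C [D p]] and [D q]]]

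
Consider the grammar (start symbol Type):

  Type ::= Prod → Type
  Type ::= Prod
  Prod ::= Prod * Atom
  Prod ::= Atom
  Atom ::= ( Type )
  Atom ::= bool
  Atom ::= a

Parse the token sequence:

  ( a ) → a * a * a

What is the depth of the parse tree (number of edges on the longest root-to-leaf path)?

[Type [Prod [Atom ( [Type [Prod [Atom a]]] )]] → [Type [Prod [Prod [Prod [Atom a]] * [Atom a]] * [Atom a]]]]

6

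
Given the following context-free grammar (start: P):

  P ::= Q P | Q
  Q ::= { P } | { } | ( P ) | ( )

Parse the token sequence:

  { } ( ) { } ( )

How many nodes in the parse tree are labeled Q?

[P [Q { }] [P [Q ( )] [P [Q { }] [P [Q ( )]]]]]

4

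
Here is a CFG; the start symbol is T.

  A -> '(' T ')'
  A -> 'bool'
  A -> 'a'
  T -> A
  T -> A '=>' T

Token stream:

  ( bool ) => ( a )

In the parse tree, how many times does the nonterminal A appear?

[T [A ( [T [A bool]] )] => [T [A ( [T [A a]] )]]]

4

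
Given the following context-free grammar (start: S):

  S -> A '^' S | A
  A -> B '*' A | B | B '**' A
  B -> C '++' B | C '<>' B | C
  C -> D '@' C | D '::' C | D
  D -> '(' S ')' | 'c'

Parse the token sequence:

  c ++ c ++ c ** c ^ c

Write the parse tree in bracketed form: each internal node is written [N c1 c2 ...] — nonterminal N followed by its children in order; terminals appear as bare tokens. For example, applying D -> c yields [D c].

S
A ^ S
B ** A ^ S
C ++ B ** A ^ S
D ++ B ** A ^ S
c ++ B ** A ^ S
c ++ C ++ B ** A ^ S
c ++ D ++ B ** A ^ S
c ++ c ++ B ** A ^ S
c ++ c ++ C ** A ^ S
c ++ c ++ D ** A ^ S
c ++ c ++ c ** A ^ S
c ++ c ++ c ** B ^ S
c ++ c ++ c ** C ^ S
c ++ c ++ c ** D ^ S
c ++ c ++ c ** c ^ S
c ++ c ++ c ** c ^ A
c ++ c ++ c ** c ^ B
c ++ c ++ c ** c ^ C
c ++ c ++ c ** c ^ D
c ++ c ++ c ** c ^ c

[S [A [B [C [D c]] ++ [B [C [D c]] ++ [B [C [D c]]]]] ** [A [B [C [D c]]]]] ^ [S [A [B [C [D c]]]]]]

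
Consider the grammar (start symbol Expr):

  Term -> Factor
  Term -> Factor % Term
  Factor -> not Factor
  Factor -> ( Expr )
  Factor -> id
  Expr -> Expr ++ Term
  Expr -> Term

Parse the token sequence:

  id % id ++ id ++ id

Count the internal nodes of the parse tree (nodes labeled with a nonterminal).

[Expr [Expr [Expr [Term [Factor id] % [Term [Factor id]]]] ++ [Term [Factor id]]] ++ [Term [Factor id]]]

11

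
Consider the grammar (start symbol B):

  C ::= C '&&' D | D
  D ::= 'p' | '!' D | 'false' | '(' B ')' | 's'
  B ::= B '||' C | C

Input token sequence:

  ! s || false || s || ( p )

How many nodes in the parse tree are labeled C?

[B [B [B [B [C [D ! [D s]]]] || [C [D false]]] || [C [D s]]] || [C [D ( [B [C [D p]]] )]]]

5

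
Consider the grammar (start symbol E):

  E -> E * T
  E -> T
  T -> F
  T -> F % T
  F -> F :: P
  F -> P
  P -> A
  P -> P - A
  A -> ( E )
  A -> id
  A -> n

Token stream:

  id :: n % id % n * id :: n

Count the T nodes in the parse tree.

[E [E [T [F [F [P [A id]]] :: [P [A n]]] % [T [F [P [A id]]] % [T [F [P [A n]]]]]]] * [T [F [F [P [A id]]] :: [P [A n]]]]]

4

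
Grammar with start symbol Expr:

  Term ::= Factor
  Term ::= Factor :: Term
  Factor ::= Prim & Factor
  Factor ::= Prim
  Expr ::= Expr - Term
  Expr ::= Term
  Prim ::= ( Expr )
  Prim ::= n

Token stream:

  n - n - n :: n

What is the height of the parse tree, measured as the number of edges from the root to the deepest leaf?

6

[Expr [Expr [Expr [Term [Factor [Prim n]]]] - [Term [Factor [Prim n]]]] - [Term [Factor [Prim n]] :: [Term [Factor [Prim n]]]]]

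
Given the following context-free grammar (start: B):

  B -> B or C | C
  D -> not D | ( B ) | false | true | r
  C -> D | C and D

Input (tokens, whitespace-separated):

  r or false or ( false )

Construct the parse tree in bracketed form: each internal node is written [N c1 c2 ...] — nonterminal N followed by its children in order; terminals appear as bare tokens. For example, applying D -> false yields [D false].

[B [B [B [C [D r]]] or [C [D false]]] or [C [D ( [B [C [D false]]] )]]]

B
B or C
B or C or C
C or C or C
D or C or C
r or C or C
r or D or C
r or false or C
r or false or D
r or false or ( B )
r or false or ( C )
r or false or ( D )
r or false or ( false )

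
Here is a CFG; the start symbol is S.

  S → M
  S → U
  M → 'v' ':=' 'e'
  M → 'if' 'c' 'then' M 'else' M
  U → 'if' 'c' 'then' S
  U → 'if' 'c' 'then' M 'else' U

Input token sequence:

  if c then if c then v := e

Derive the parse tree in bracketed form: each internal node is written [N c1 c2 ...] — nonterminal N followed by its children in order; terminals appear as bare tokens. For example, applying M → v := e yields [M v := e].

[S [U if c then [S [U if c then [S [M v := e]]]]]]

S
U
if c then S
if c then U
if c then if c then S
if c then if c then M
if c then if c then v := e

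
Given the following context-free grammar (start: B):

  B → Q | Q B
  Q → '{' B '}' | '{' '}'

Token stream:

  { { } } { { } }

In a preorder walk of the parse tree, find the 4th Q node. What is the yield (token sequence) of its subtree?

{ }

[B [Q { [B [Q { }]] }] [B [Q { [B [Q { }]] }]]]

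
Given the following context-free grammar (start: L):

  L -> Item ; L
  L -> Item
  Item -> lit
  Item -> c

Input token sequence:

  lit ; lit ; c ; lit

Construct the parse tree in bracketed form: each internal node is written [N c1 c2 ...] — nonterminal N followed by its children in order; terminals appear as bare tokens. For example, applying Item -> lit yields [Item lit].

[L [Item lit] ; [L [Item lit] ; [L [Item c] ; [L [Item lit]]]]]

L
Item ; L
lit ; L
lit ; Item ; L
lit ; lit ; L
lit ; lit ; Item ; L
lit ; lit ; c ; L
lit ; lit ; c ; Item
lit ; lit ; c ; lit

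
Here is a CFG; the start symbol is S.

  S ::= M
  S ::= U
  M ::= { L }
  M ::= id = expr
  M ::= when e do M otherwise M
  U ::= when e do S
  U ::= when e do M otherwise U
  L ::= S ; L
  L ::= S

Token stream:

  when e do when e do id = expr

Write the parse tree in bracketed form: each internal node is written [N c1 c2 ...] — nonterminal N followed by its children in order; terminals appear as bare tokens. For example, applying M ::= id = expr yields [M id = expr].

[S [U when e do [S [U when e do [S [M id = expr]]]]]]

S
U
when e do S
when e do U
when e do when e do S
when e do when e do M
when e do when e do id = expr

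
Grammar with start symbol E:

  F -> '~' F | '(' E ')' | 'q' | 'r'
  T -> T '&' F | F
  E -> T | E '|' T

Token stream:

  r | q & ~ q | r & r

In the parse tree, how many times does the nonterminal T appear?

5

[E [E [E [T [F r]]] | [T [T [F q]] & [F ~ [F q]]]] | [T [T [F r]] & [F r]]]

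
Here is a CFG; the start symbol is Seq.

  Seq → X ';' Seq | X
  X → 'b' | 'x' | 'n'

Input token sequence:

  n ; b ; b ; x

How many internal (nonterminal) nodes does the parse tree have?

[Seq [X n] ; [Seq [X b] ; [Seq [X b] ; [Seq [X x]]]]]

8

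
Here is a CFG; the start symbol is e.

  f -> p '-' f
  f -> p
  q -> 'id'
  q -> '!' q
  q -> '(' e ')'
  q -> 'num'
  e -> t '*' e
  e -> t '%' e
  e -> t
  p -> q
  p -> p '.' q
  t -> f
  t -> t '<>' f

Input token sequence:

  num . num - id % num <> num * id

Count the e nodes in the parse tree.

[e [t [f [p [p [q num]] . [q num]] - [f [p [q id]]]]] % [e [t [t [f [p [q num]]]] <> [f [p [q num]]]] * [e [t [f [p [q id]]]]]]]

3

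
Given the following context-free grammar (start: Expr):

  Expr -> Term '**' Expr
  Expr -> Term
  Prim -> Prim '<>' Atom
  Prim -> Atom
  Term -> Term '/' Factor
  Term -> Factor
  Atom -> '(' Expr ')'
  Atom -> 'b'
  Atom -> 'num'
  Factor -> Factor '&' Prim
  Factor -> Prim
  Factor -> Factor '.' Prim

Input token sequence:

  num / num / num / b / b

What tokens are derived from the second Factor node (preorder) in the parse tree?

[Expr [Term [Term [Term [Term [Term [Factor [Prim [Atom num]]]] / [Factor [Prim [Atom num]]]] / [Factor [Prim [Atom num]]]] / [Factor [Prim [Atom b]]]] / [Factor [Prim [Atom b]]]]]

num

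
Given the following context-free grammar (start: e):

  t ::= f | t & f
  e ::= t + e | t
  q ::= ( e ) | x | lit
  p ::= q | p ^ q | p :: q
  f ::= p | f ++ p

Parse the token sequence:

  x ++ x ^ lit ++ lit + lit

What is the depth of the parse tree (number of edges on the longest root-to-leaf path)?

7

[e [t [f [f [f [p [q x]]] ++ [p [p [q x]] ^ [q lit]]] ++ [p [q lit]]]] + [e [t [f [p [q lit]]]]]]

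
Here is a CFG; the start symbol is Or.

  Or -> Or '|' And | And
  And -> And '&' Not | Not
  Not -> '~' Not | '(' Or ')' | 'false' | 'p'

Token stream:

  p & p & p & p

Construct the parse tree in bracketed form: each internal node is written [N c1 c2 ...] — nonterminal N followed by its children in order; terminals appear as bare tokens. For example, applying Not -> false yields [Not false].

Or
And
And & Not
And & Not & Not
And & Not & Not & Not
Not & Not & Not & Not
p & Not & Not & Not
p & p & Not & Not
p & p & p & Not
p & p & p & p

[Or [And [And [And [And [Not p]] & [Not p]] & [Not p]] & [Not p]]]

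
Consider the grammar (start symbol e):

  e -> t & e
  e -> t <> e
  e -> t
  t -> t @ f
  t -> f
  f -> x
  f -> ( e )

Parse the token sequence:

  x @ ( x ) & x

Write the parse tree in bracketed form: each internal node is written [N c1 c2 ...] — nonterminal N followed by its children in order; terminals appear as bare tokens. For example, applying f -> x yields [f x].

[e [t [t [f x]] @ [f ( [e [t [f x]]] )]] & [e [t [f x]]]]

e
t & e
t @ f & e
f @ f & e
x @ f & e
x @ ( e ) & e
x @ ( t ) & e
x @ ( f ) & e
x @ ( x ) & e
x @ ( x ) & t
x @ ( x ) & f
x @ ( x ) & x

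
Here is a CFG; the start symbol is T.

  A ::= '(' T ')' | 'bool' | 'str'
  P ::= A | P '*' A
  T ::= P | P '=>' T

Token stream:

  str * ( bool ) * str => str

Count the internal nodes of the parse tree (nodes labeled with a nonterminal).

[T [P [P [P [A str]] * [A ( [T [P [A bool]]] )]] * [A str]] => [T [P [A str]]]]

13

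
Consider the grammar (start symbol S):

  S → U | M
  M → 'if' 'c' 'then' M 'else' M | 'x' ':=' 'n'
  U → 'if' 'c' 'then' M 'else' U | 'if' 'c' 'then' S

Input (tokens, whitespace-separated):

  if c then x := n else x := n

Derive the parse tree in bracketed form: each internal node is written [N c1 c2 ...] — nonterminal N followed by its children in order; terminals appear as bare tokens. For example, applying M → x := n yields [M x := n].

[S [M if c then [M x := n] else [M x := n]]]

S
M
if c then M else M
if c then x := n else M
if c then x := n else x := n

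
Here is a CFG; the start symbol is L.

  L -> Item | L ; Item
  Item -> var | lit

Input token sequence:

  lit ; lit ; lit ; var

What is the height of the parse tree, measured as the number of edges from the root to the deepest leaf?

5

[L [L [L [L [Item lit]] ; [Item lit]] ; [Item lit]] ; [Item var]]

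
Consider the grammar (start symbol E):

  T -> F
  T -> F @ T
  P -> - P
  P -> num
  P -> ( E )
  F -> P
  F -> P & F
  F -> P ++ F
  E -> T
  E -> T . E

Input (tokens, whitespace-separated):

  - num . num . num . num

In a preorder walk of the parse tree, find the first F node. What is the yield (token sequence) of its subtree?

- num

[E [T [F [P - [P num]]]] . [E [T [F [P num]]] . [E [T [F [P num]]] . [E [T [F [P num]]]]]]]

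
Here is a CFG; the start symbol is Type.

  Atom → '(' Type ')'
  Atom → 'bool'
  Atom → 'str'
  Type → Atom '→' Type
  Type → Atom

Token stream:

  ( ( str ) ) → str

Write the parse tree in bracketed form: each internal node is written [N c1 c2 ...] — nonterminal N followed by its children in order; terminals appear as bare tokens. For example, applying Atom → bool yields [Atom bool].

Type
Atom → Type
( Type ) → Type
( Atom ) → Type
( ( Type ) ) → Type
( ( Atom ) ) → Type
( ( str ) ) → Type
( ( str ) ) → Atom
( ( str ) ) → str

[Type [Atom ( [Type [Atom ( [Type [Atom str]] )]] )] → [Type [Atom str]]]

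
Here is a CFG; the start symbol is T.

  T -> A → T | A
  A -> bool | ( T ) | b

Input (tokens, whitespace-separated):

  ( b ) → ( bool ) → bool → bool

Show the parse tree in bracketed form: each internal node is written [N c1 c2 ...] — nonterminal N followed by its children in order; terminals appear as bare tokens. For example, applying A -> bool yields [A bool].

[T [A ( [T [A b]] )] → [T [A ( [T [A bool]] )] → [T [A bool] → [T [A bool]]]]]

T
A → T
( T ) → T
( A ) → T
( b ) → T
( b ) → A → T
( b ) → ( T ) → T
( b ) → ( A ) → T
( b ) → ( bool ) → T
( b ) → ( bool ) → A → T
( b ) → ( bool ) → bool → T
( b ) → ( bool ) → bool → A
( b ) → ( bool ) → bool → bool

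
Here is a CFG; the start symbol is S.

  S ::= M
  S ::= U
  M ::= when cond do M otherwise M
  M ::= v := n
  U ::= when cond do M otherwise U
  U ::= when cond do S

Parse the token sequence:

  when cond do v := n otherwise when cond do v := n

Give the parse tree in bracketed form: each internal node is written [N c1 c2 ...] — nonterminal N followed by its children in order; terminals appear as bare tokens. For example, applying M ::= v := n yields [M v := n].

[S [U when cond do [M v := n] otherwise [U when cond do [S [M v := n]]]]]

S
U
when cond do M otherwise U
when cond do v := n otherwise U
when cond do v := n otherwise when cond do S
when cond do v := n otherwise when cond do M
when cond do v := n otherwise when cond do v := n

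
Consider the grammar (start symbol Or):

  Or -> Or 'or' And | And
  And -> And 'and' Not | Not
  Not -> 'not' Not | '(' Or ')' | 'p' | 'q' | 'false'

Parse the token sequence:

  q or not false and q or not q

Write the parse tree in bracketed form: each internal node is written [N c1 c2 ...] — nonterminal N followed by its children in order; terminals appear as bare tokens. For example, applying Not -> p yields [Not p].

[Or [Or [Or [And [Not q]]] or [And [And [Not not [Not false]]] and [Not q]]] or [And [Not not [Not q]]]]

Or
Or or And
Or or And or And
And or And or And
Not or And or And
q or And or And
q or And and Not or And
q or Not and Not or And
q or not Not and Not or And
q or not false and Not or And
q or not false and q or And
q or not false and q or Not
q or not false and q or not Not
q or not false and q or not q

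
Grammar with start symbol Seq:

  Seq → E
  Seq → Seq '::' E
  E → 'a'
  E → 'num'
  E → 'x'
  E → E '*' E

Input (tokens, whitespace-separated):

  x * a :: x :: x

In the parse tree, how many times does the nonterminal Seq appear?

3

[Seq [Seq [Seq [E [E x] * [E a]]] :: [E x]] :: [E x]]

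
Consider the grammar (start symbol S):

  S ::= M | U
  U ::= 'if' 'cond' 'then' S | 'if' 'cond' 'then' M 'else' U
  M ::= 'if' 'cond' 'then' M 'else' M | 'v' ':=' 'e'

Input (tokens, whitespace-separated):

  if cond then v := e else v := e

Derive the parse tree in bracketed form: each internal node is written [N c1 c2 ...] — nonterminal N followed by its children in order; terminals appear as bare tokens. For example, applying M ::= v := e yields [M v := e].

[S [M if cond then [M v := e] else [M v := e]]]

S
M
if cond then M else M
if cond then v := e else M
if cond then v := e else v := e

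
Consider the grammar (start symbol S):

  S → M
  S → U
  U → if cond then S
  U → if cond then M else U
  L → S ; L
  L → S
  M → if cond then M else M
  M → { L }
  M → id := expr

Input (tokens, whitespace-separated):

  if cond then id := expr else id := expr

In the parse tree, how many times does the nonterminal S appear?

[S [M if cond then [M id := expr] else [M id := expr]]]

1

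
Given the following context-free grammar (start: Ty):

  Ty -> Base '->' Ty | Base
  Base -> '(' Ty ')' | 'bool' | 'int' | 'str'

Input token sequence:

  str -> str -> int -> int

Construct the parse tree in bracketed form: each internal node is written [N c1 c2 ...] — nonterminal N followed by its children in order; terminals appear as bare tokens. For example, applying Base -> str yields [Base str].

Ty
Base -> Ty
str -> Ty
str -> Base -> Ty
str -> str -> Ty
str -> str -> Base -> Ty
str -> str -> int -> Ty
str -> str -> int -> Base
str -> str -> int -> int

[Ty [Base str] -> [Ty [Base str] -> [Ty [Base int] -> [Ty [Base int]]]]]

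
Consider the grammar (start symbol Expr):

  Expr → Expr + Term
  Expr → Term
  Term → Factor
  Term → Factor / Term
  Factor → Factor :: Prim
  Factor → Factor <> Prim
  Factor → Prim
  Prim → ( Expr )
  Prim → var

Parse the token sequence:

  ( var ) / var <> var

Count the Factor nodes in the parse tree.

4

[Expr [Term [Factor [Prim ( [Expr [Term [Factor [Prim var]]]] )]] / [Term [Factor [Factor [Prim var]] <> [Prim var]]]]]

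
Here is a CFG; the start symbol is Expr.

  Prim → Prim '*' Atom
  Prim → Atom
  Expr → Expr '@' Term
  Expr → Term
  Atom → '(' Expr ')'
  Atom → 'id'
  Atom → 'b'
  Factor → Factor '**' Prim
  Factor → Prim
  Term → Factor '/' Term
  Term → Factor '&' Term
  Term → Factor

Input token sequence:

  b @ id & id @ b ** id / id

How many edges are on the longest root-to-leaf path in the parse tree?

7

[Expr [Expr [Expr [Term [Factor [Prim [Atom b]]]]] @ [Term [Factor [Prim [Atom id]]] & [Term [Factor [Prim [Atom id]]]]]] @ [Term [Factor [Factor [Prim [Atom b]]] ** [Prim [Atom id]]] / [Term [Factor [Prim [Atom id]]]]]]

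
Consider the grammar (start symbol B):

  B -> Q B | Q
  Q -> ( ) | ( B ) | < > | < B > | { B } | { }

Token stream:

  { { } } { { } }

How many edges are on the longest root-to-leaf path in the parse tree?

[B [Q { [B [Q { }]] }] [B [Q { [B [Q { }]] }]]]

5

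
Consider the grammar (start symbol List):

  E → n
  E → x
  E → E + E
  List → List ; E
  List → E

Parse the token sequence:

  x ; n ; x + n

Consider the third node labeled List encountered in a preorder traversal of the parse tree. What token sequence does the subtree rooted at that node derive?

[List [List [List [E x]] ; [E n]] ; [E [E x] + [E n]]]

x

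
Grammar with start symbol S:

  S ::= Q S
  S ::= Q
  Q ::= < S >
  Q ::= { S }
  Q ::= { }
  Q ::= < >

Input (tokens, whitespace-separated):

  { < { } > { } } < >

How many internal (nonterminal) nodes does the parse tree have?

[S [Q { [S [Q < [S [Q { }]] >] [S [Q { }]]] }] [S [Q < >]]]

10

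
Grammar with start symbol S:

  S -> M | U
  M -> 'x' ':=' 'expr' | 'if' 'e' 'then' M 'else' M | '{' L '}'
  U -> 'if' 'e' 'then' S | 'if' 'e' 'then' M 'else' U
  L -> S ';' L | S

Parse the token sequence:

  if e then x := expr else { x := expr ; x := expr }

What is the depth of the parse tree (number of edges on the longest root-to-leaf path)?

[S [M if e then [M x := expr] else [M { [L [S [M x := expr]] ; [L [S [M x := expr]]]] }]]]

7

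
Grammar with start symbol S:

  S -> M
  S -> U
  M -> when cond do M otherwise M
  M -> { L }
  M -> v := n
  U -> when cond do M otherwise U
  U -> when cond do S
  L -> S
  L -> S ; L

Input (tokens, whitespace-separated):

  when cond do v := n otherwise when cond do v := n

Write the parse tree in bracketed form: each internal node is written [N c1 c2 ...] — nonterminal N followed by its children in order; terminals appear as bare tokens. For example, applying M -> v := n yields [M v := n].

[S [U when cond do [M v := n] otherwise [U when cond do [S [M v := n]]]]]

S
U
when cond do M otherwise U
when cond do v := n otherwise U
when cond do v := n otherwise when cond do S
when cond do v := n otherwise when cond do M
when cond do v := n otherwise when cond do v := n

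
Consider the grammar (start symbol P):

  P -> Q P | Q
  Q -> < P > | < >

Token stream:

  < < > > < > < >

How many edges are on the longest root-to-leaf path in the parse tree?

4

[P [Q < [P [Q < >]] >] [P [Q < >] [P [Q < >]]]]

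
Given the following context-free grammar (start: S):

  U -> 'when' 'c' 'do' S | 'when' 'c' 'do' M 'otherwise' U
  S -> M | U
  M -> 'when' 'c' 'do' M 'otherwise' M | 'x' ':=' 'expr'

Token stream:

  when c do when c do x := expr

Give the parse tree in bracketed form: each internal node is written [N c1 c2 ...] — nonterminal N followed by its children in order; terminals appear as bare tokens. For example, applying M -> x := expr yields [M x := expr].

S
U
when c do S
when c do U
when c do when c do S
when c do when c do M
when c do when c do x := expr

[S [U when c do [S [U when c do [S [M x := expr]]]]]]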